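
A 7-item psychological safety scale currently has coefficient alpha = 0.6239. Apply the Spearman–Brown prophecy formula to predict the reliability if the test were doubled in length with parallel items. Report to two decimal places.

predicted reliability = 0.77

Length factor m = 2
α' = m·α / (1 + (m−1)·α)
   = 2 × 0.6239 / (1 + (2 − 1) × 0.6239)
   = 1.2478 / 1.6239 = 0.77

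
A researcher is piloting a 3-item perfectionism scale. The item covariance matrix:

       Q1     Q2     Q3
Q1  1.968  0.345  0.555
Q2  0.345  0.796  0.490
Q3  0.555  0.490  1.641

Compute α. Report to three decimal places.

α = 0.580

Σσᵢ² = 1.968 + 0.796 + 1.641 = 4.405
Sum of the distinct covariances = 1.390
σ²_total = 4.405 + 2 × 1.390 = 7.185
α = (k/(k−1))·(1 − Σσᵢ²/σ²_total) = (3/2)·(1 − 4.405/7.185) = 0.580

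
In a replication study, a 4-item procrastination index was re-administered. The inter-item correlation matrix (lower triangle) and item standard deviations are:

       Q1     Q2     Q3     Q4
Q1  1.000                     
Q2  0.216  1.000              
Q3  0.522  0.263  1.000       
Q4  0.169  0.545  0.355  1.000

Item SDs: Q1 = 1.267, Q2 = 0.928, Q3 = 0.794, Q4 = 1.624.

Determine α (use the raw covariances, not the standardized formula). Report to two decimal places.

Σσ²ᵢ = 1.267² + 0.928² + 0.794² + 1.624² = 5.7343
Covariances σ_ij = r_ij · s_i · s_j:
  σ(Q1,Q2) = 0.216 × 1.267 × 0.928 = 0.2540
  σ(Q1,Q3) = 0.522 × 1.267 × 0.794 = 0.5251
  σ(Q1,Q4) = 0.169 × 1.267 × 1.624 = 0.3477
  σ(Q2,Q3) = 0.263 × 0.928 × 0.794 = 0.1938
  σ(Q2,Q4) = 0.545 × 0.928 × 1.624 = 0.8214
  σ(Q3,Q4) = 0.355 × 0.794 × 1.624 = 0.4578
σ²_T = Σσ²ᵢ + 2·Σσ_ij = 5.7343 + 2 × 2.5998 = 10.9339
α = (4/3)·(1 − 5.7343/10.9339) = 0.63

α = 0.63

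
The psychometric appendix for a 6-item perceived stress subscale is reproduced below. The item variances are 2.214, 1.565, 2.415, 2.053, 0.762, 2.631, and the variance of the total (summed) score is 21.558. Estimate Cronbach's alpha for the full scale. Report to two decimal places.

Cronbach's alpha = 0.55

sum of item variances = 2.214 + 1.565 + 2.415 + 2.053 + 0.762 + 2.631 = 11.640
α = (k/(k−1))·(1 − sum of item variances/σ²_total) = (6/5)·(1 − 11.640/21.558) = 0.55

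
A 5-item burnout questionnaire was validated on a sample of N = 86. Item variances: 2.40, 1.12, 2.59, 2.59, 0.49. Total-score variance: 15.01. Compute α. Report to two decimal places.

ΣVar(i) = 2.40 + 1.12 + 2.59 + 2.59 + 0.49 = 9.19
α = (k/(k−1))·(1 − ΣVar(i)/σ²_T) = (5/4)·(1 − 9.19/15.01) = 0.48

α = 0.48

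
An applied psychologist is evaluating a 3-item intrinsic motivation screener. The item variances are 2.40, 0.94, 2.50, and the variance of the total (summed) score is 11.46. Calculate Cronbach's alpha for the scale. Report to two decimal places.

α = 0.74

Σσ²ᵢ = 2.40 + 0.94 + 2.50 = 5.84
α = (k/(k−1))·(1 − Σσ²ᵢ/σ²_T) = (3/2)·(1 − 5.84/11.46) = 0.74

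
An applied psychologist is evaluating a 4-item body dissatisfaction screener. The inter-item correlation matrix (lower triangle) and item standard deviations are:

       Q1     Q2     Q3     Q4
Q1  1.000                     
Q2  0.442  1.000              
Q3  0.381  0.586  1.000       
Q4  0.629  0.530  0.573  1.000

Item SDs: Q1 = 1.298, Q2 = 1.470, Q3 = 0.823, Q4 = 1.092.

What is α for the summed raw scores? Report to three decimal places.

Σσ²ᵢ = 1.298² + 1.470² + 0.823² + 1.092² = 5.7155
Covariances σ_ij = r_ij · s_i · s_j:
  σ(Q1,Q2) = 0.442 × 1.298 × 1.470 = 0.8434
  σ(Q1,Q3) = 0.381 × 1.298 × 0.823 = 0.4070
  σ(Q1,Q4) = 0.629 × 1.298 × 1.092 = 0.8916
  σ(Q2,Q3) = 0.586 × 1.470 × 0.823 = 0.7089
  σ(Q2,Q4) = 0.530 × 1.470 × 1.092 = 0.8508
  σ(Q3,Q4) = 0.573 × 0.823 × 1.092 = 0.5150
σ²_T = Σσ²ᵢ + 2·Σσ_ij = 5.7155 + 2 × 4.2167 = 14.1489
α = (4/3)·(1 − 5.7155/14.1489) = 0.795

α = 0.795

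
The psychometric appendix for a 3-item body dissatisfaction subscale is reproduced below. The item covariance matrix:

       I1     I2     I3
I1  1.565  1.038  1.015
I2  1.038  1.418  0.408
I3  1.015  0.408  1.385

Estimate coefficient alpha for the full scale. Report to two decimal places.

coefficient alpha = 0.79

ΣVar(i) = 1.565 + 1.418 + 1.385 = 4.368
Σ_{i<j} σ_ij = 2.461
σ²_T = 4.368 + 2 × 2.461 = 9.290
α = (k/(k−1))·(1 − ΣVar(i)/σ²_T) = (3/2)·(1 − 4.368/9.290) = 0.79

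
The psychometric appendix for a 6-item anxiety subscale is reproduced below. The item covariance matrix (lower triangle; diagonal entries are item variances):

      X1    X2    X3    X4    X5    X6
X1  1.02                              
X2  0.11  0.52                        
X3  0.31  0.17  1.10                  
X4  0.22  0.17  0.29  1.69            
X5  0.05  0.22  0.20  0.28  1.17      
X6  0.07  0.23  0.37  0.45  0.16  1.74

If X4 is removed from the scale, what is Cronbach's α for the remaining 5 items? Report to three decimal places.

Remaining items: X1, X2, X3, X5, X6 (k = 5).
Σσᵢ² = 1.02 + 0.52 + 1.10 + 1.17 + 1.74 = 5.55
σ²_T = 5.55 + 2 × 1.89 = 9.33
α (item deleted) = (5/4)·(1 − 5.55/9.33) = 0.506

α = 0.506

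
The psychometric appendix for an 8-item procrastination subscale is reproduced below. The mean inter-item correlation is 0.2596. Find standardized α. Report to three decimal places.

Standardized α = k·r̄ / (1 + (k−1)·r̄) = 8 × 0.2596 / (1 + 7 × 0.2596)
  = 2.0768 / 2.8172 = 0.737

standardized α = 0.737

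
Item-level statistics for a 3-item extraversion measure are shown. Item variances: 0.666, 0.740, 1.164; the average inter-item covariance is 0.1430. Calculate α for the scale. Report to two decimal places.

α = 0.38

ΣVar(i) = 0.666 + 0.740 + 1.164 = 2.570
Sum of the 3 distinct covariances = 3 × 0.1430 = 0.4290
total variance = ΣVar(i) + 2·Σcov = 2.570 + 2 × 0.4290 = 3.4280
α = (3/2)·(1 − 2.570/3.4280) = 0.38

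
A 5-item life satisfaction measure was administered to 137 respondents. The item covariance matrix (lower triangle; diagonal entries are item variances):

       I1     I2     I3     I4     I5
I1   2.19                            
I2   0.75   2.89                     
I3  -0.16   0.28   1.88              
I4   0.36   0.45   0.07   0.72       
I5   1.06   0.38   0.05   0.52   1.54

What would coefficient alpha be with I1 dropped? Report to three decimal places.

Remaining items: I2, I3, I4, I5 (k = 4).
sum of item variances = 2.89 + 1.88 + 0.72 + 1.54 = 7.03
Var(T) = 7.03 + 2 × 1.75 = 10.53
α (item deleted) = (4/3)·(1 − 7.03/10.53) = 0.443

coefficient alpha = 0.443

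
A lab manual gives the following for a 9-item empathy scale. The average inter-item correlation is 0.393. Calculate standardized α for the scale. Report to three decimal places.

α = 0.854

Standardized α = k·r̄ / (1 + (k−1)·r̄) = 9 × 0.393 / (1 + 8 × 0.393)
  = 3.5370 / 4.1440 = 0.854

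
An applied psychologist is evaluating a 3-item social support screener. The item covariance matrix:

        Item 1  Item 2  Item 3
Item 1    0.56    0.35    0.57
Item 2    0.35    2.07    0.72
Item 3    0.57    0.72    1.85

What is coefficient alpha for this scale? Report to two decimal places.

ΣVar(i) = 0.56 + 2.07 + 1.85 = 4.48
Sum of off-diagonal covariances = 1.64
Var(T) = 4.48 + 2 × 1.64 = 7.76
α = (k/(k−1))·(1 − ΣVar(i)/Var(T)) = (3/2)·(1 − 4.48/7.76) = 0.63

coefficient alpha = 0.63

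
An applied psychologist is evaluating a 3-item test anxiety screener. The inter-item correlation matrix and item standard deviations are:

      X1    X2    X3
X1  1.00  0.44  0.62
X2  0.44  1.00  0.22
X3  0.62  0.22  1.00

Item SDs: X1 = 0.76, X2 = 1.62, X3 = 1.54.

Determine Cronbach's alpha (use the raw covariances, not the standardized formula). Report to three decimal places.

α = 0.592

Σσ²ᵢ = 0.76² + 1.62² + 1.54² = 5.5736
Covariances σ_ij = r_ij · s_i · s_j:
  σ(X1,X2) = 0.44 × 0.76 × 1.62 = 0.5417
  σ(X1,X3) = 0.62 × 0.76 × 1.54 = 0.7256
  σ(X2,X3) = 0.22 × 1.62 × 1.54 = 0.5489
σ²_T = Σσ²ᵢ + 2·Σσ_ij = 5.5736 + 2 × 1.8162 = 9.2060
α = (3/2)·(1 − 5.5736/9.2060) = 0.592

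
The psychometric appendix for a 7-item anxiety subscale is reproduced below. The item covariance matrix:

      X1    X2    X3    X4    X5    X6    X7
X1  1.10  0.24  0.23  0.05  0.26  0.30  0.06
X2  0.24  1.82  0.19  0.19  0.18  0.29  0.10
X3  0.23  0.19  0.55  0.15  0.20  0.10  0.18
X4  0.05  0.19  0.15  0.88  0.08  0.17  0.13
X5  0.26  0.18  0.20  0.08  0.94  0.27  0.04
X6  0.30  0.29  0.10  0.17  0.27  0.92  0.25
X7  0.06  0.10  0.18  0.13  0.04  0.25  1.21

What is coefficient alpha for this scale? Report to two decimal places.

coefficient alpha = 0.58

sum of item variances = 1.10 + 1.82 + 0.55 + 0.88 + 0.94 + 0.92 + 1.21 = 7.42
Sum of off-diagonal covariances = 3.66
Var(T) = 7.42 + 2 × 3.66 = 14.74
α = (k/(k−1))·(1 − sum of item variances/Var(T)) = (7/6)·(1 − 7.42/14.74) = 0.58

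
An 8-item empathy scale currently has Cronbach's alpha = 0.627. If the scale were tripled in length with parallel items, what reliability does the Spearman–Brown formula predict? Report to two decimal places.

Length factor m = 3
α' = m·α / (1 + (m−1)·α)
   = 3 × 0.627 / (1 + (3 − 1) × 0.627)
   = 1.8810 / 2.2540 = 0.83

predicted reliability = 0.83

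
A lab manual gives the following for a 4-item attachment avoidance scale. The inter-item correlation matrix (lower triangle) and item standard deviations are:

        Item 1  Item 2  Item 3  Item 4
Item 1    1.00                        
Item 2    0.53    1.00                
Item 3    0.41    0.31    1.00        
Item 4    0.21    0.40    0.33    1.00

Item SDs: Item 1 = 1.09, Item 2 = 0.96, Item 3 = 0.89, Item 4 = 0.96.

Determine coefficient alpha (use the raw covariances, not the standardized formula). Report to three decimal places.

Σσ²ᵢ = 1.09² + 0.96² + 0.89² + 0.96² = 3.8234
Covariances σ_ij = r_ij · s_i · s_j:
  σ(Item 1,Item 2) = 0.53 × 1.09 × 0.96 = 0.5546
  σ(Item 1,Item 3) = 0.41 × 1.09 × 0.89 = 0.3977
  σ(Item 1,Item 4) = 0.21 × 1.09 × 0.96 = 0.2197
  σ(Item 2,Item 3) = 0.31 × 0.96 × 0.89 = 0.2649
  σ(Item 2,Item 4) = 0.40 × 0.96 × 0.96 = 0.3686
  σ(Item 3,Item 4) = 0.33 × 0.89 × 0.96 = 0.2820
σ²_T = Σσ²ᵢ + 2·Σσ_ij = 3.8234 + 2 × 2.0875 = 7.9984
α = (4/3)·(1 − 3.8234/7.9984) = 0.696

coefficient alpha = 0.696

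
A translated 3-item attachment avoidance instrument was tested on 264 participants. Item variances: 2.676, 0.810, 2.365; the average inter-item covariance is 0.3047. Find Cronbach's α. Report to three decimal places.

ΣVar(i) = 2.676 + 0.810 + 2.365 = 5.851
Sum of the 3 distinct covariances = 3 × 0.3047 = 0.9141
σ²_T = ΣVar(i) + 2·Σcov = 5.851 + 2 × 0.9141 = 7.6792
α = (3/2)·(1 − 5.851/7.6792) = 0.357

α = 0.357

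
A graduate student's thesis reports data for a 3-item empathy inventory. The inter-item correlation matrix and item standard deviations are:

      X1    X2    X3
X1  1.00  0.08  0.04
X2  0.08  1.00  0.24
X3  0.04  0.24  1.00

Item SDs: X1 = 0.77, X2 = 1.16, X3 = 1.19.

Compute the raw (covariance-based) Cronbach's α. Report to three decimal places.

α = 0.311

Σσ²ᵢ = 0.77² + 1.16² + 1.19² = 3.3546
Covariances σ_ij = r_ij · s_i · s_j:
  σ(X1,X2) = 0.08 × 0.77 × 1.16 = 0.0715
  σ(X1,X3) = 0.04 × 0.77 × 1.19 = 0.0367
  σ(X2,X3) = 0.24 × 1.16 × 1.19 = 0.3313
σ²_T = Σσ²ᵢ + 2·Σσ_ij = 3.3546 + 2 × 0.4395 = 4.2336
α = (3/2)·(1 − 3.3546/4.2336) = 0.311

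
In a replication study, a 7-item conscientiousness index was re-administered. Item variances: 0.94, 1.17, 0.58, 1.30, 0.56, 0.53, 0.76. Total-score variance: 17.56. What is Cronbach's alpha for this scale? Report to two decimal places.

Σσ²ᵢ = 0.94 + 1.17 + 0.58 + 1.30 + 0.56 + 0.53 + 0.76 = 5.84
α = (k/(k−1))·(1 − Σσ²ᵢ/σ²_T) = (7/6)·(1 − 5.84/17.56) = 0.78

α = 0.78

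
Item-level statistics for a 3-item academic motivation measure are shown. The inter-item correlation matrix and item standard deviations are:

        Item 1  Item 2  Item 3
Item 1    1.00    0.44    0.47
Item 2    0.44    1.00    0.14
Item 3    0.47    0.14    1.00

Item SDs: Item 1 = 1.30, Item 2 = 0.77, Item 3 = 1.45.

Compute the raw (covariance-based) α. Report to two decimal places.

α = 0.61

Σσ²ᵢ = 1.30² + 0.77² + 1.45² = 4.3854
Covariances σ_ij = r_ij · s_i · s_j:
  σ(Item 1,Item 2) = 0.44 × 1.30 × 0.77 = 0.4404
  σ(Item 1,Item 3) = 0.47 × 1.30 × 1.45 = 0.8859
  σ(Item 2,Item 3) = 0.14 × 0.77 × 1.45 = 0.1563
σ²_T = Σσ²ᵢ + 2·Σσ_ij = 4.3854 + 2 × 1.4826 = 7.3506
α = (3/2)·(1 − 4.3854/7.3506) = 0.61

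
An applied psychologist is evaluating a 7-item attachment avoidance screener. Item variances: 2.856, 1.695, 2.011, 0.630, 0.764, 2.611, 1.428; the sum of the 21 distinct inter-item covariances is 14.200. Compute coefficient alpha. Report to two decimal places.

α = 0.82

Σσᵢ² = 2.856 + 1.695 + 2.011 + 0.630 + 0.764 + 2.611 + 1.428 = 11.995
Sum of distinct covariances = 14.200
σ²_total = Σσᵢ² + 2·Σcov = 11.995 + 2 × 14.200 = 40.395
α = (7/6)·(1 − 11.995/40.395) = 0.82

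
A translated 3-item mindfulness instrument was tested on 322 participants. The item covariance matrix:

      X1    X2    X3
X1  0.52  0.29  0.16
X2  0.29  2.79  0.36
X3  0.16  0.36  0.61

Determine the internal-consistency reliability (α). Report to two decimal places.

Σσᵢ² = 0.52 + 2.79 + 0.61 = 3.92
Σ_{i<j} σ_ij = 0.81
σ²_total = 3.92 + 2 × 0.81 = 5.54
α = (k/(k−1))·(1 − Σσᵢ²/σ²_total) = (3/2)·(1 − 3.92/5.54) = 0.44

α = 0.44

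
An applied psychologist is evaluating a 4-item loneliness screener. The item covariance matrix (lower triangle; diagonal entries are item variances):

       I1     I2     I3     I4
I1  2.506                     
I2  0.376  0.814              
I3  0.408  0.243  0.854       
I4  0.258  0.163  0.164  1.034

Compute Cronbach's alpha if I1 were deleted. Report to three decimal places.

α = 0.445

Remaining items: I2, I3, I4 (k = 3).
sum of item variances = 0.814 + 0.854 + 1.034 = 2.702
σ²_T = 2.702 + 2 × 0.570 = 3.842
α (item deleted) = (3/2)·(1 − 2.702/3.842) = 0.445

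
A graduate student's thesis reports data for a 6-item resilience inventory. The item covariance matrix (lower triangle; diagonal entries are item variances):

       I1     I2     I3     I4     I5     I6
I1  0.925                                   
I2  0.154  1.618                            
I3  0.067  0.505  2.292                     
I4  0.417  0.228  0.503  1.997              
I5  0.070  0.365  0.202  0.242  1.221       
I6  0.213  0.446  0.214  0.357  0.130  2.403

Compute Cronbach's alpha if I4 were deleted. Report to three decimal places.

Remaining items: I1, I2, I3, I5, I6 (k = 5).
ΣVar(i) = 0.925 + 1.618 + 2.292 + 1.221 + 2.403 = 8.459
σ²_T = 8.459 + 2 × 2.366 = 13.191
α (item deleted) = (5/4)·(1 − 8.459/13.191) = 0.448

Cronbach's alpha = 0.448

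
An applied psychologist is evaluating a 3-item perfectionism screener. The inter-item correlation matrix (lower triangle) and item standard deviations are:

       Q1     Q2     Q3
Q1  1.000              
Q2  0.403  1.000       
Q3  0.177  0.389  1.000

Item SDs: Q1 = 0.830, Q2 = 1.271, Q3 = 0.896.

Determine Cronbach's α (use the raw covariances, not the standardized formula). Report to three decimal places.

Σσ²ᵢ = 0.830² + 1.271² + 0.896² = 3.1072
Covariances σ_ij = r_ij · s_i · s_j:
  σ(Q1,Q2) = 0.403 × 0.830 × 1.271 = 0.4251
  σ(Q1,Q3) = 0.177 × 0.830 × 0.896 = 0.1316
  σ(Q2,Q3) = 0.389 × 1.271 × 0.896 = 0.4430
σ²_T = Σσ²ᵢ + 2·Σσ_ij = 3.1072 + 2 × 0.9997 = 5.1066
α = (3/2)·(1 − 3.1072/5.1066) = 0.587

Cronbach's α = 0.587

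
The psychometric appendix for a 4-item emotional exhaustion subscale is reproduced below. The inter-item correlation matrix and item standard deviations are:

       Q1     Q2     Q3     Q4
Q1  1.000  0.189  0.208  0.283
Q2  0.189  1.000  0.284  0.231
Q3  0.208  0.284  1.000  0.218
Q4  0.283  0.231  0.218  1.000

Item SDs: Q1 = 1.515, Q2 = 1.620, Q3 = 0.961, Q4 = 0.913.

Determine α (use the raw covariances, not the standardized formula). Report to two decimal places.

Σσ²ᵢ = 1.515² + 1.620² + 0.961² + 0.913² = 6.6767
Covariances σ_ij = r_ij · s_i · s_j:
  σ(Q1,Q2) = 0.189 × 1.515 × 1.620 = 0.4639
  σ(Q1,Q3) = 0.208 × 1.515 × 0.961 = 0.3028
  σ(Q1,Q4) = 0.283 × 1.515 × 0.913 = 0.3914
  σ(Q2,Q3) = 0.284 × 1.620 × 0.961 = 0.4421
  σ(Q2,Q4) = 0.231 × 1.620 × 0.913 = 0.3417
  σ(Q3,Q4) = 0.218 × 0.961 × 0.913 = 0.1913
σ²_T = Σσ²ᵢ + 2·Σσ_ij = 6.6767 + 2 × 2.1332 = 10.9431
α = (4/3)·(1 − 6.6767/10.9431) = 0.52

α = 0.52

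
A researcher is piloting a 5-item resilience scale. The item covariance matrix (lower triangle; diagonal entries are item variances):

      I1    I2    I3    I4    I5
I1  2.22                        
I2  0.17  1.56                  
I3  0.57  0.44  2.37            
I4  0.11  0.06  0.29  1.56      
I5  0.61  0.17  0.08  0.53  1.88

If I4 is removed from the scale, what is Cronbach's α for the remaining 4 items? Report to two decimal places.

α = 0.45

Remaining items: I1, I2, I3, I5 (k = 4).
Σσ²ᵢ = 2.22 + 1.56 + 2.37 + 1.88 = 8.03
Var(T) = 8.03 + 2 × 2.04 = 12.11
α (item deleted) = (4/3)·(1 − 8.03/12.11) = 0.45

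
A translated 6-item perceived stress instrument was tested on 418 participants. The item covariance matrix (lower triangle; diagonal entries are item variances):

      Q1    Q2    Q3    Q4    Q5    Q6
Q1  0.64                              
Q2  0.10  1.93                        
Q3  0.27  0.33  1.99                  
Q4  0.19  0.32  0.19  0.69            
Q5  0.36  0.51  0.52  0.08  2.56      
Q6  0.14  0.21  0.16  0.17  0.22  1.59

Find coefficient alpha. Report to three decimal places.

Σσ²ᵢ = 0.64 + 1.93 + 1.99 + 0.69 + 2.56 + 1.59 = 9.40
Sum of off-diagonal covariances = 3.77
total variance = 9.40 + 2 × 3.77 = 16.94
α = (k/(k−1))·(1 − Σσ²ᵢ/total variance) = (6/5)·(1 − 9.40/16.94) = 0.534

α = 0.534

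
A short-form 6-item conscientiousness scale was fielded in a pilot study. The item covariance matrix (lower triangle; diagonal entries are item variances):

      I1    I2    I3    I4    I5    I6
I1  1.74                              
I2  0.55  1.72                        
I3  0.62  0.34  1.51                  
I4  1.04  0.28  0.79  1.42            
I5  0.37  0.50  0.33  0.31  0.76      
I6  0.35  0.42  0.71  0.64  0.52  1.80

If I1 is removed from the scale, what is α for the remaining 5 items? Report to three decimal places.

α = 0.716

Remaining items: I2, I3, I4, I5, I6 (k = 5).
Σσᵢ² = 1.72 + 1.51 + 1.42 + 0.76 + 1.80 = 7.21
σ²_total = 7.21 + 2 × 4.84 = 16.89
α (item deleted) = (5/4)·(1 − 7.21/16.89) = 0.716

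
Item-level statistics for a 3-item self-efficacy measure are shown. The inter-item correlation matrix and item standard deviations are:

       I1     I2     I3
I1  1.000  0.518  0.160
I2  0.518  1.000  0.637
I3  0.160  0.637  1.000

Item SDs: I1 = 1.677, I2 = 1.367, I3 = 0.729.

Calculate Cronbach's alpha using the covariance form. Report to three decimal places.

Σσ²ᵢ = 1.677² + 1.367² + 0.729² = 5.2125
Covariances σ_ij = r_ij · s_i · s_j:
  σ(I1,I2) = 0.518 × 1.677 × 1.367 = 1.1875
  σ(I1,I3) = 0.160 × 1.677 × 0.729 = 0.1956
  σ(I2,I3) = 0.637 × 1.367 × 0.729 = 0.6348
σ²_T = Σσ²ᵢ + 2·Σσ_ij = 5.2125 + 2 × 2.0179 = 9.2483
α = (3/2)·(1 − 5.2125/9.2483) = 0.655

α = 0.655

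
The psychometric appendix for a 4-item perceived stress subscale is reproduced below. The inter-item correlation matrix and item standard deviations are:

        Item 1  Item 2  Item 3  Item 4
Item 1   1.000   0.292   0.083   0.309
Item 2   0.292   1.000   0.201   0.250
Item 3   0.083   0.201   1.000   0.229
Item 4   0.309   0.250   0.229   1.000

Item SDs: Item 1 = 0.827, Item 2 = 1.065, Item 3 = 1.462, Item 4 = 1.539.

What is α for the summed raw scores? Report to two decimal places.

Σσ²ᵢ = 0.827² + 1.065² + 1.462² + 1.539² = 6.3241
Covariances σ_ij = r_ij · s_i · s_j:
  σ(Item 1,Item 2) = 0.292 × 0.827 × 1.065 = 0.2572
  σ(Item 1,Item 3) = 0.083 × 0.827 × 1.462 = 0.1004
  σ(Item 1,Item 4) = 0.309 × 0.827 × 1.539 = 0.3933
  σ(Item 2,Item 3) = 0.201 × 1.065 × 1.462 = 0.3130
  σ(Item 2,Item 4) = 0.250 × 1.065 × 1.539 = 0.4098
  σ(Item 3,Item 4) = 0.229 × 1.462 × 1.539 = 0.5153
σ²_T = Σσ²ᵢ + 2·Σσ_ij = 6.3241 + 2 × 1.9890 = 10.3021
α = (4/3)·(1 − 6.3241/10.3021) = 0.51

α = 0.51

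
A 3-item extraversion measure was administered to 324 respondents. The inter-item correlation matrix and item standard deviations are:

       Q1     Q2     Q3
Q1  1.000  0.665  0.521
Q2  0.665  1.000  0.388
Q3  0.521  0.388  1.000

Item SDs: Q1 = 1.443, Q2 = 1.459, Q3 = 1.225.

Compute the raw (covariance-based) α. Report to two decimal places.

Σσ²ᵢ = 1.443² + 1.459² + 1.225² = 5.7116
Covariances σ_ij = r_ij · s_i · s_j:
  σ(Q1,Q2) = 0.665 × 1.443 × 1.459 = 1.4000
  σ(Q1,Q3) = 0.521 × 1.443 × 1.225 = 0.9210
  σ(Q2,Q3) = 0.388 × 1.459 × 1.225 = 0.6935
σ²_T = Σσ²ᵢ + 2·Σσ_ij = 5.7116 + 2 × 3.0145 = 11.7406
α = (3/2)·(1 − 5.7116/11.7406) = 0.77

α = 0.77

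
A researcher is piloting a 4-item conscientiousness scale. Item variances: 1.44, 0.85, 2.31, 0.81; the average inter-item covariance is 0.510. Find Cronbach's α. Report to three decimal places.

Σσ²ᵢ = 1.44 + 0.85 + 2.31 + 0.81 = 5.41
Sum of the 6 distinct covariances = 6 × 0.510 = 3.060
Var(T) = Σσ²ᵢ + 2·Σcov = 5.41 + 2 × 3.060 = 11.530
α = (4/3)·(1 − 5.41/11.530) = 0.708

α = 0.708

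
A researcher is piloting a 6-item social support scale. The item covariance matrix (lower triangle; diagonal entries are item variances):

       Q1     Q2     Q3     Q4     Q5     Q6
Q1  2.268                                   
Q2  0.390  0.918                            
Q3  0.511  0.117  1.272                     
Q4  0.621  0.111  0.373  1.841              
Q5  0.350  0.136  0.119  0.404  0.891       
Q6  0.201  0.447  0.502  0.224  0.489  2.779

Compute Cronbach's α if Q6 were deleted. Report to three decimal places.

α = 0.582

Remaining items: Q1, Q2, Q3, Q4, Q5 (k = 5).
sum of item variances = 2.268 + 0.918 + 1.272 + 1.841 + 0.891 = 7.190
σ²_T = 7.190 + 2 × 3.132 = 13.454
α (item deleted) = (5/4)·(1 − 7.190/13.454) = 0.582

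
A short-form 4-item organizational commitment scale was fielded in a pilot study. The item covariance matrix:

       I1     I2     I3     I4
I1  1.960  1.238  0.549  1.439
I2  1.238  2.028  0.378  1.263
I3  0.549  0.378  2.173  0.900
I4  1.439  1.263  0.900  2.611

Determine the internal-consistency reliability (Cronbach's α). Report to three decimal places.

Σσᵢ² = 1.960 + 2.028 + 2.173 + 2.611 = 8.772
Sum of the distinct covariances = 5.767
σ²_T = 8.772 + 2 × 5.767 = 20.306
α = (k/(k−1))·(1 − Σσᵢ²/σ²_T) = (4/3)·(1 − 8.772/20.306) = 0.757

Cronbach's α = 0.757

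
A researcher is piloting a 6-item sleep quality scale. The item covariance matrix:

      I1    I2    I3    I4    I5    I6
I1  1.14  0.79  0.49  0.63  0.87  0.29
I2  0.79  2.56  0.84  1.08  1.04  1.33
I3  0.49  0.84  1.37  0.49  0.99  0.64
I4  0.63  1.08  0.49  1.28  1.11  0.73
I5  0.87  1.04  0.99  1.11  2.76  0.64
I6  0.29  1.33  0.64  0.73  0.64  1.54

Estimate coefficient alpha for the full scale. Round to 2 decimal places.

α = 0.83

ΣVar(i) = 1.14 + 2.56 + 1.37 + 1.28 + 2.76 + 1.54 = 10.65
Sum of off-diagonal covariances = 11.96
σ²_total = 10.65 + 2 × 11.96 = 34.57
α = (k/(k−1))·(1 − ΣVar(i)/σ²_total) = (6/5)·(1 − 10.65/34.57) = 0.83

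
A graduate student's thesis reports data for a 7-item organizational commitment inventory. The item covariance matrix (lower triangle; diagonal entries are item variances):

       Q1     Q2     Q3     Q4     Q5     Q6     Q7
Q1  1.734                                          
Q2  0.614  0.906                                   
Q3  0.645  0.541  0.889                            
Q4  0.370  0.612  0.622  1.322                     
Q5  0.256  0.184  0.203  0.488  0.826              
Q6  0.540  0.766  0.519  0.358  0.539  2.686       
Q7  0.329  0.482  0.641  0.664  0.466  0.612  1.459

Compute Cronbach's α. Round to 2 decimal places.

Cronbach's α = 0.79

ΣVar(i) = 1.734 + 0.906 + 0.889 + 1.322 + 0.826 + 2.686 + 1.459 = 9.822
Σ_{i<j} σ_ij = 10.451
Var(T) = 9.822 + 2 × 10.451 = 30.724
α = (k/(k−1))·(1 − ΣVar(i)/Var(T)) = (7/6)·(1 − 9.822/30.724) = 0.79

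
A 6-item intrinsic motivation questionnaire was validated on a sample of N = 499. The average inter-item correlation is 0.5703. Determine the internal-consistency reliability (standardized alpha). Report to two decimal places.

standardized alpha = 0.89

Standardized α = k·r̄ / (1 + (k−1)·r̄) = 6 × 0.5703 / (1 + 5 × 0.5703)
  = 3.4218 / 3.8515 = 0.89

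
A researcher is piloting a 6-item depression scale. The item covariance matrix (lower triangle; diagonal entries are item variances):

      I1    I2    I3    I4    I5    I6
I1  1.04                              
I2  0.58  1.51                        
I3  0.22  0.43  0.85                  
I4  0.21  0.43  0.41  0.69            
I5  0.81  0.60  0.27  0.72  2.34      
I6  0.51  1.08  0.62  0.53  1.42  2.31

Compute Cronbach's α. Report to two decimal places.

Cronbach's α = 0.80

Σσᵢ² = 1.04 + 1.51 + 0.85 + 0.69 + 2.34 + 2.31 = 8.74
Sum of the distinct covariances = 8.84
σ²_T = 8.74 + 2 × 8.84 = 26.42
α = (k/(k−1))·(1 − Σσᵢ²/σ²_T) = (6/5)·(1 − 8.74/26.42) = 0.80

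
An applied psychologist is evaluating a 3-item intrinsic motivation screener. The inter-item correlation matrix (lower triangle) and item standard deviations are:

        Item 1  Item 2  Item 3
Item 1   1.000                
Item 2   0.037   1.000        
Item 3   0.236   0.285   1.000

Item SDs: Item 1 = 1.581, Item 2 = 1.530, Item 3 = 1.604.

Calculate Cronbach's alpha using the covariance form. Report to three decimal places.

Σσ²ᵢ = 1.581² + 1.530² + 1.604² = 7.4133
Covariances σ_ij = r_ij · s_i · s_j:
  σ(Item 1,Item 2) = 0.037 × 1.581 × 1.530 = 0.0895
  σ(Item 1,Item 3) = 0.236 × 1.581 × 1.604 = 0.5985
  σ(Item 2,Item 3) = 0.285 × 1.530 × 1.604 = 0.6994
σ²_T = Σσ²ᵢ + 2·Σσ_ij = 7.4133 + 2 × 1.3874 = 10.1881
α = (3/2)·(1 − 7.4133/10.1881) = 0.409

α = 0.409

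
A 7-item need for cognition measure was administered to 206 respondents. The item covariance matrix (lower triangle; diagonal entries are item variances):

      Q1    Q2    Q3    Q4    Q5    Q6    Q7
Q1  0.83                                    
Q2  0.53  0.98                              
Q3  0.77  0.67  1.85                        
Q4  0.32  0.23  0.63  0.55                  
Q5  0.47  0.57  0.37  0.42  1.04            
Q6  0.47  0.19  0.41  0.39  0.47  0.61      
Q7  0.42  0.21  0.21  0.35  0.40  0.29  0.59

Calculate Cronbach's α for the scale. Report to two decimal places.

sum of item variances = 0.83 + 0.98 + 1.85 + 0.55 + 1.04 + 0.61 + 0.59 = 6.45
Sum of the distinct covariances = 8.79
Var(T) = 6.45 + 2 × 8.79 = 24.03
α = (k/(k−1))·(1 − sum of item variances/Var(T)) = (7/6)·(1 − 6.45/24.03) = 0.85

Cronbach's α = 0.85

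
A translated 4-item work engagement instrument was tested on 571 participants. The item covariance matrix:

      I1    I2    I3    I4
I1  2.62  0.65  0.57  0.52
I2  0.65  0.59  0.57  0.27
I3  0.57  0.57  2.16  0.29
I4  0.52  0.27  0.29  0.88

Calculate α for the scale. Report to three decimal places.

α = 0.638

Σσᵢ² = 2.62 + 0.59 + 2.16 + 0.88 = 6.25
Sum of off-diagonal covariances = 2.87
total variance = 6.25 + 2 × 2.87 = 11.99
α = (k/(k−1))·(1 − Σσᵢ²/total variance) = (4/3)·(1 − 6.25/11.99) = 0.638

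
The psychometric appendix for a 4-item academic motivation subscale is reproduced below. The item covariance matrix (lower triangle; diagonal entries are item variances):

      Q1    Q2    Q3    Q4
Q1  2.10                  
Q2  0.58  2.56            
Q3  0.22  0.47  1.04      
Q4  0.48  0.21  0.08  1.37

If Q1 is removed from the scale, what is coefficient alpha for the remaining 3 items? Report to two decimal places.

Remaining items: Q2, Q3, Q4 (k = 3).
Σσ²ᵢ = 2.56 + 1.04 + 1.37 = 4.97
total variance = 4.97 + 2 × 0.76 = 6.49
α (item deleted) = (3/2)·(1 − 4.97/6.49) = 0.35

α = 0.35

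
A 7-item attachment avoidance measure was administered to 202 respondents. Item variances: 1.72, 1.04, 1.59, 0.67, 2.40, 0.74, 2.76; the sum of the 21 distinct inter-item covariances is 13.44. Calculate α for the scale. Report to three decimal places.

ΣVar(i) = 1.72 + 1.04 + 1.59 + 0.67 + 2.40 + 0.74 + 2.76 = 10.92
Sum of distinct covariances = 13.44
Var(T) = ΣVar(i) + 2·Σcov = 10.92 + 2 × 13.44 = 37.80
α = (7/6)·(1 − 10.92/37.80) = 0.830

α = 0.830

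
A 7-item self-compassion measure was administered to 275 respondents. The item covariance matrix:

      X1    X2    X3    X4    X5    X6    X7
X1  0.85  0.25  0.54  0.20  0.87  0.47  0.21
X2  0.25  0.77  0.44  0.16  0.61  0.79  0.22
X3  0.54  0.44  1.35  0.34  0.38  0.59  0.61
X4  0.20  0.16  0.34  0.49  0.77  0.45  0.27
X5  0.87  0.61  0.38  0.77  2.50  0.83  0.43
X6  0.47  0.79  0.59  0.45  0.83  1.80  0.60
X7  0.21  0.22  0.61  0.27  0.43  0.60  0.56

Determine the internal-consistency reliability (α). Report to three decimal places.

α = 0.825

ΣVar(i) = 0.85 + 0.77 + 1.35 + 0.49 + 2.50 + 1.80 + 0.56 = 8.32
Σ_{i<j} σ_ij = 10.03
σ²_total = 8.32 + 2 × 10.03 = 28.38
α = (k/(k−1))·(1 − ΣVar(i)/σ²_total) = (7/6)·(1 − 8.32/28.38) = 0.825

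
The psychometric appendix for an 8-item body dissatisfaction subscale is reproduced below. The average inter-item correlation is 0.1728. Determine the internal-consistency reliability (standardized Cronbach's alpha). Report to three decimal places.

α = 0.626

Standardized α = k·r̄ / (1 + (k−1)·r̄) = 8 × 0.1728 / (1 + 7 × 0.1728)
  = 1.3824 / 2.2096 = 0.626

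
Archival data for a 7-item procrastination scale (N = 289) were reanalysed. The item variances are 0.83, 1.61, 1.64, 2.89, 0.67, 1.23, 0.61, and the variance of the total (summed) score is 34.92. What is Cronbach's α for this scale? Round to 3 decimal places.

Σσ²ᵢ = 0.83 + 1.61 + 1.64 + 2.89 + 0.67 + 1.23 + 0.61 = 9.48
α = (k/(k−1))·(1 − Σσ²ᵢ/σ²_total) = (7/6)·(1 − 9.48/34.92) = 0.850

α = 0.850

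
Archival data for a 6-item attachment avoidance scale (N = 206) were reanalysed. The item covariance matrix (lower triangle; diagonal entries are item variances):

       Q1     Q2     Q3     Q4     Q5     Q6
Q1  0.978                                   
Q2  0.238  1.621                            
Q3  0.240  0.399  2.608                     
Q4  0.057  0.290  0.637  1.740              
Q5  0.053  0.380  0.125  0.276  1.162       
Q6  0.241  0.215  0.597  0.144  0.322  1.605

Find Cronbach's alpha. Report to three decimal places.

sum of item variances = 0.978 + 1.621 + 2.608 + 1.740 + 1.162 + 1.605 = 9.714
Sum of off-diagonal covariances = 4.214
Var(T) = 9.714 + 2 × 4.214 = 18.142
α = (k/(k−1))·(1 − sum of item variances/Var(T)) = (6/5)·(1 − 9.714/18.142) = 0.557

Cronbach's alpha = 0.557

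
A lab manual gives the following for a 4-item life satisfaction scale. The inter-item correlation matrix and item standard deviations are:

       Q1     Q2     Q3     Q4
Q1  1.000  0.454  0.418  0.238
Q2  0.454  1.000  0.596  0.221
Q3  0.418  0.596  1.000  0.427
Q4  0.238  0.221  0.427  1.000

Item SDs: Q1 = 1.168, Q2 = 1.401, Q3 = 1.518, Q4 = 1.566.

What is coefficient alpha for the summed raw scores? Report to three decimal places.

α = 0.716

Σσ²ᵢ = 1.168² + 1.401² + 1.518² + 1.566² = 8.0837
Covariances σ_ij = r_ij · s_i · s_j:
  σ(Q1,Q2) = 0.454 × 1.168 × 1.401 = 0.7429
  σ(Q1,Q3) = 0.418 × 1.168 × 1.518 = 0.7411
  σ(Q1,Q4) = 0.238 × 1.168 × 1.566 = 0.4353
  σ(Q2,Q3) = 0.596 × 1.401 × 1.518 = 1.2675
  σ(Q2,Q4) = 0.221 × 1.401 × 1.566 = 0.4849
  σ(Q3,Q4) = 0.427 × 1.518 × 1.566 = 1.0151
σ²_T = Σσ²ᵢ + 2·Σσ_ij = 8.0837 + 2 × 4.6868 = 17.4573
α = (4/3)·(1 − 8.0837/17.4573) = 0.716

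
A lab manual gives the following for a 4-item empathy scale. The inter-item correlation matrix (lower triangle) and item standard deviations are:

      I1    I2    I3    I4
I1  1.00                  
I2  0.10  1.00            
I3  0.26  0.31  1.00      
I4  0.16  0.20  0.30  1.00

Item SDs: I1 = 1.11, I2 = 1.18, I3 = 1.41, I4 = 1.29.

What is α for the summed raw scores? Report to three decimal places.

α = 0.540

Σσ²ᵢ = 1.11² + 1.18² + 1.41² + 1.29² = 6.2767
Covariances σ_ij = r_ij · s_i · s_j:
  σ(I1,I2) = 0.10 × 1.11 × 1.18 = 0.1310
  σ(I1,I3) = 0.26 × 1.11 × 1.41 = 0.4069
  σ(I1,I4) = 0.16 × 1.11 × 1.29 = 0.2291
  σ(I2,I3) = 0.31 × 1.18 × 1.41 = 0.5158
  σ(I2,I4) = 0.20 × 1.18 × 1.29 = 0.3044
  σ(I3,I4) = 0.30 × 1.41 × 1.29 = 0.5457
σ²_T = Σσ²ᵢ + 2·Σσ_ij = 6.2767 + 2 × 2.1329 = 10.5425
α = (4/3)·(1 − 6.2767/10.5425) = 0.540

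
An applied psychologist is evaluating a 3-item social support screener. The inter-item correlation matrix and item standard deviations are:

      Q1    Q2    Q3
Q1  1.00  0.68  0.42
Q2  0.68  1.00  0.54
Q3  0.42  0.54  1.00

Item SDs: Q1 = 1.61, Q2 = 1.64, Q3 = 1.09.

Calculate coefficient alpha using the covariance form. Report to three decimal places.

α = 0.779

Σσ²ᵢ = 1.61² + 1.64² + 1.09² = 6.4698
Covariances σ_ij = r_ij · s_i · s_j:
  σ(Q1,Q2) = 0.68 × 1.61 × 1.64 = 1.7955
  σ(Q1,Q3) = 0.42 × 1.61 × 1.09 = 0.7371
  σ(Q2,Q3) = 0.54 × 1.64 × 1.09 = 0.9653
σ²_T = Σσ²ᵢ + 2·Σσ_ij = 6.4698 + 2 × 3.4979 = 13.4656
α = (3/2)·(1 − 6.4698/13.4656) = 0.779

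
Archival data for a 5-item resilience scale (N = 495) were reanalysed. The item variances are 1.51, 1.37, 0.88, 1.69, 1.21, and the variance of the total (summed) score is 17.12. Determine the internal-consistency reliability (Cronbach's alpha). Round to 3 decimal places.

α = 0.764

Σσ²ᵢ = 1.51 + 1.37 + 0.88 + 1.69 + 1.21 = 6.66
α = (k/(k−1))·(1 − Σσ²ᵢ/total variance) = (5/4)·(1 − 6.66/17.12) = 0.764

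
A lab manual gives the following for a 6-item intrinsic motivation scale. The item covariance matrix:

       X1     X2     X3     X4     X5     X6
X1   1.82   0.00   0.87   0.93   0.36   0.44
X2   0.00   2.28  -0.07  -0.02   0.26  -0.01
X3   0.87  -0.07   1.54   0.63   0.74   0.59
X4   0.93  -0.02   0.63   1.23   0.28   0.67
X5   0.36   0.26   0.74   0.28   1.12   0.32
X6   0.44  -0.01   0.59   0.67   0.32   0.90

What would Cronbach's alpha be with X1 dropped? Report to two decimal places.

Cronbach's alpha = 0.61

Remaining items: X2, X3, X4, X5, X6 (k = 5).
Σσᵢ² = 2.28 + 1.54 + 1.23 + 1.12 + 0.90 = 7.07
Var(T) = 7.07 + 2 × 3.39 = 13.85
α (item deleted) = (5/4)·(1 − 7.07/13.85) = 0.61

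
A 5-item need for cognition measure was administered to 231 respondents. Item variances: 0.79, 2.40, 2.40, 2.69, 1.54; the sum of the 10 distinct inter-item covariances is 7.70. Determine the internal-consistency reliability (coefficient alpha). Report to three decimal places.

α = 0.763

Σσᵢ² = 0.79 + 2.40 + 2.40 + 2.69 + 1.54 = 9.82
Sum of distinct covariances = 7.70
Var(T) = Σσᵢ² + 2·Σcov = 9.82 + 2 × 7.70 = 25.22
α = (5/4)·(1 − 9.82/25.22) = 0.763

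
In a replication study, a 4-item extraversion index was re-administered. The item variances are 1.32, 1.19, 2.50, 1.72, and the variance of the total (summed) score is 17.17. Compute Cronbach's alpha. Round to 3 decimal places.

sum of item variances = 1.32 + 1.19 + 2.50 + 1.72 = 6.73
α = (k/(k−1))·(1 − sum of item variances/Var(T)) = (4/3)·(1 − 6.73/17.17) = 0.811

Cronbach's alpha = 0.811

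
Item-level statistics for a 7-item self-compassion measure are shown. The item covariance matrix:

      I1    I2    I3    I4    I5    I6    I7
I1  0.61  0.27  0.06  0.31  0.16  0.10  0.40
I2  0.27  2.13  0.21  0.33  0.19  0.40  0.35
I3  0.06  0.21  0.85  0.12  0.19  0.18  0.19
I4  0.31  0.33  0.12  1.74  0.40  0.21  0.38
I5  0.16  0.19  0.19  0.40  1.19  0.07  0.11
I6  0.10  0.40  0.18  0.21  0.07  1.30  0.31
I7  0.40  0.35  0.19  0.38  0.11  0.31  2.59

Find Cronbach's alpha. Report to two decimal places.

Σσ²ᵢ = 0.61 + 2.13 + 0.85 + 1.74 + 1.19 + 1.30 + 2.59 = 10.41
Sum of off-diagonal covariances = 4.94
Var(T) = 10.41 + 2 × 4.94 = 20.29
α = (k/(k−1))·(1 − Σσ²ᵢ/Var(T)) = (7/6)·(1 − 10.41/20.29) = 0.57

Cronbach's alpha = 0.57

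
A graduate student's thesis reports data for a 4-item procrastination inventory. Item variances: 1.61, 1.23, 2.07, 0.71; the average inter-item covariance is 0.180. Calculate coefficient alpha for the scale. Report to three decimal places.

α = 0.370

Σσ²ᵢ = 1.61 + 1.23 + 2.07 + 0.71 = 5.62
Sum of the 6 distinct covariances = 6 × 0.180 = 1.080
σ²_T = Σσ²ᵢ + 2·Σcov = 5.62 + 2 × 1.080 = 7.780
α = (4/3)·(1 − 5.62/7.780) = 0.370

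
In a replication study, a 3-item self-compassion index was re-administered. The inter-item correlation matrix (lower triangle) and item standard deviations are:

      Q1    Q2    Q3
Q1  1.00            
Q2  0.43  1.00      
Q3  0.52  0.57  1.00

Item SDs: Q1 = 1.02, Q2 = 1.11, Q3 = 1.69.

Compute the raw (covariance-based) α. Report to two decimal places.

α = 0.73

Σσ²ᵢ = 1.02² + 1.11² + 1.69² = 5.1286
Covariances σ_ij = r_ij · s_i · s_j:
  σ(Q1,Q2) = 0.43 × 1.02 × 1.11 = 0.4868
  σ(Q1,Q3) = 0.52 × 1.02 × 1.69 = 0.8964
  σ(Q2,Q3) = 0.57 × 1.11 × 1.69 = 1.0693
σ²_T = Σσ²ᵢ + 2·Σσ_ij = 5.1286 + 2 × 2.4525 = 10.0336
α = (3/2)·(1 − 5.1286/10.0336) = 0.73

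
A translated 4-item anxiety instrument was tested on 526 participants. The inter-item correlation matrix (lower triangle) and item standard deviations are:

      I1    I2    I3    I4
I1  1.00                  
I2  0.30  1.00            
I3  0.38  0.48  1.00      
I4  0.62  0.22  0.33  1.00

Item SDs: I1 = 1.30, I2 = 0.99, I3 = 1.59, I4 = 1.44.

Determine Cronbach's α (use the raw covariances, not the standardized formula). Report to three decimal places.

Σσ²ᵢ = 1.30² + 0.99² + 1.59² + 1.44² = 7.2718
Covariances σ_ij = r_ij · s_i · s_j:
  σ(I1,I2) = 0.30 × 1.30 × 0.99 = 0.3861
  σ(I1,I3) = 0.38 × 1.30 × 1.59 = 0.7855
  σ(I1,I4) = 0.62 × 1.30 × 1.44 = 1.1606
  σ(I2,I3) = 0.48 × 0.99 × 1.59 = 0.7556
  σ(I2,I4) = 0.22 × 0.99 × 1.44 = 0.3136
  σ(I3,I4) = 0.33 × 1.59 × 1.44 = 0.7556
σ²_T = Σσ²ᵢ + 2·Σσ_ij = 7.2718 + 2 × 4.1570 = 15.5858
α = (4/3)·(1 − 7.2718/15.5858) = 0.711

α = 0.711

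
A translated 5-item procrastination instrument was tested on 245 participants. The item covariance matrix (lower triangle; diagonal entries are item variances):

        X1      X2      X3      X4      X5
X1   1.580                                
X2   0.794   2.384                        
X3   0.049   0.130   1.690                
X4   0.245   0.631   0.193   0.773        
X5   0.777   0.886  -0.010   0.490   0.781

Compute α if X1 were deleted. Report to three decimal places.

α = 0.603

Remaining items: X2, X3, X4, X5 (k = 4).
Σσ²ᵢ = 2.384 + 1.690 + 0.773 + 0.781 = 5.628
total variance = 5.628 + 2 × 2.320 = 10.268
α (item deleted) = (4/3)·(1 − 5.628/10.268) = 0.603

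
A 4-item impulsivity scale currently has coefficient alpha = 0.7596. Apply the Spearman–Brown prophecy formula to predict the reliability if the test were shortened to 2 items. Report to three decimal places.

predicted reliability = 0.612

Length factor m = 2/4 = 0.5000
α' = m·α / (1 − (1−m)·α)
   = 2/4 × 0.7596 / (1 − (1 − 2/4) × 0.7596)
   = 0.3798 / 0.6202 = 0.612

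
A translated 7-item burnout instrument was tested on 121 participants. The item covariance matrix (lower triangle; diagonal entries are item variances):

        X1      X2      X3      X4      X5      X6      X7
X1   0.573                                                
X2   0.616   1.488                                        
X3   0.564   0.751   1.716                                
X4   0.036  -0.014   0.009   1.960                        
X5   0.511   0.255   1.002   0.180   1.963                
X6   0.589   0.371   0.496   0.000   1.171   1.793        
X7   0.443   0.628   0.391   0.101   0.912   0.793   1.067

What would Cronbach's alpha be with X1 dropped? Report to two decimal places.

Remaining items: X2, X3, X4, X5, X6, X7 (k = 6).
ΣVar(i) = 1.488 + 1.716 + 1.960 + 1.963 + 1.793 + 1.067 = 9.987
σ²_total = 9.987 + 2 × 7.046 = 24.079
α (item deleted) = (6/5)·(1 − 9.987/24.079) = 0.70

Cronbach's alpha = 0.70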